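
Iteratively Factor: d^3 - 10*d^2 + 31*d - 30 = (d - 5)*(d^2 - 5*d + 6) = (d - 5)*(d - 2)*(d - 3)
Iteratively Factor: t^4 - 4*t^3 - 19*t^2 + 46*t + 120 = (t - 5)*(t^3 + t^2 - 14*t - 24) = (t - 5)*(t - 4)*(t^2 + 5*t + 6) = (t - 5)*(t - 4)*(t + 3)*(t + 2)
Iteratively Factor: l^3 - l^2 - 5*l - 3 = (l + 1)*(l^2 - 2*l - 3) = (l - 3)*(l + 1)*(l + 1)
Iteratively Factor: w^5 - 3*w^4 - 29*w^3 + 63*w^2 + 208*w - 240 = (w + 4)*(w^4 - 7*w^3 - w^2 + 67*w - 60) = (w - 4)*(w + 4)*(w^3 - 3*w^2 - 13*w + 15) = (w - 4)*(w - 1)*(w + 4)*(w^2 - 2*w - 15) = (w - 4)*(w - 1)*(w + 3)*(w + 4)*(w - 5)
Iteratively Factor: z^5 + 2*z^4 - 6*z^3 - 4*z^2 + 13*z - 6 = (z - 1)*(z^4 + 3*z^3 - 3*z^2 - 7*z + 6) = (z - 1)^2*(z^3 + 4*z^2 + z - 6) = (z - 1)^2*(z + 3)*(z^2 + z - 2) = (z - 1)^3*(z + 3)*(z + 2)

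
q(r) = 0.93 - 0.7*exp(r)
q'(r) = -0.7*exp(r)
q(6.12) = -317.48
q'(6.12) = -318.41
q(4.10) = -41.31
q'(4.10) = -42.24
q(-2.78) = 0.89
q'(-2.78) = -0.04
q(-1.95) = 0.83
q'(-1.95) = -0.10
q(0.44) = -0.16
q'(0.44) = -1.09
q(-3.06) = 0.90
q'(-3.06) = -0.03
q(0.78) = -0.60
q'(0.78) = -1.53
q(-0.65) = 0.56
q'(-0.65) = -0.37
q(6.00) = -281.47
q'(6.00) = -282.40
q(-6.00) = 0.93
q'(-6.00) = 0.00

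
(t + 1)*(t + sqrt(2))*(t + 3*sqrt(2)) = t^3 + t^2 + 4*sqrt(2)*t^2 + 4*sqrt(2)*t + 6*t + 6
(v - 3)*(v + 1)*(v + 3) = v^3 + v^2 - 9*v - 9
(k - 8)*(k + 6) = k^2 - 2*k - 48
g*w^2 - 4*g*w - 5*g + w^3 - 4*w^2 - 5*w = (g + w)*(w - 5)*(w + 1)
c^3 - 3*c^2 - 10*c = c*(c - 5)*(c + 2)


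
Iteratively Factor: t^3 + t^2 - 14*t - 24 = (t - 4)*(t^2 + 5*t + 6) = (t - 4)*(t + 3)*(t + 2)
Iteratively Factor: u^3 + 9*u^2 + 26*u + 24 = (u + 3)*(u^2 + 6*u + 8) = (u + 2)*(u + 3)*(u + 4)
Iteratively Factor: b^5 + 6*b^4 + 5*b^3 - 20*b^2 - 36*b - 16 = (b + 2)*(b^4 + 4*b^3 - 3*b^2 - 14*b - 8) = (b + 1)*(b + 2)*(b^3 + 3*b^2 - 6*b - 8) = (b - 2)*(b + 1)*(b + 2)*(b^2 + 5*b + 4) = (b - 2)*(b + 1)*(b + 2)*(b + 4)*(b + 1)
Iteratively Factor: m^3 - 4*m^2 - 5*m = (m - 5)*(m^2 + m) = (m - 5)*(m + 1)*(m)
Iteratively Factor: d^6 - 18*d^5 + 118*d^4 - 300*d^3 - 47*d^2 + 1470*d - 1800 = (d - 5)*(d^5 - 13*d^4 + 53*d^3 - 35*d^2 - 222*d + 360) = (d - 5)*(d - 3)*(d^4 - 10*d^3 + 23*d^2 + 34*d - 120) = (d - 5)*(d - 4)*(d - 3)*(d^3 - 6*d^2 - d + 30) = (d - 5)*(d - 4)*(d - 3)^2*(d^2 - 3*d - 10) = (d - 5)*(d - 4)*(d - 3)^2*(d + 2)*(d - 5)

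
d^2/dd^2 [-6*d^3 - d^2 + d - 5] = -36*d - 2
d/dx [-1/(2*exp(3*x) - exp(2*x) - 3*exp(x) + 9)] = (6*exp(2*x) - 2*exp(x) - 3)*exp(x)/(2*exp(3*x) - exp(2*x) - 3*exp(x) + 9)^2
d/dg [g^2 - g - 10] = 2*g - 1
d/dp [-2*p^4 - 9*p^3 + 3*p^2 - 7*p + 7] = -8*p^3 - 27*p^2 + 6*p - 7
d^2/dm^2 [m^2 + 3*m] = 2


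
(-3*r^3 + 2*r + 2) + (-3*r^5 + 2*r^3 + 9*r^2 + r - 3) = -3*r^5 - r^3 + 9*r^2 + 3*r - 1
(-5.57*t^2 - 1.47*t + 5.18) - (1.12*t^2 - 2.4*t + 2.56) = -6.69*t^2 + 0.93*t + 2.62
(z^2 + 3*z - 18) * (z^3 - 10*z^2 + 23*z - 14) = z^5 - 7*z^4 - 25*z^3 + 235*z^2 - 456*z + 252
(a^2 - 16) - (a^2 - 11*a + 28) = 11*a - 44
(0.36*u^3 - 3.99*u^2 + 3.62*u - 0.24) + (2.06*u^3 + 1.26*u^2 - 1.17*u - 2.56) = 2.42*u^3 - 2.73*u^2 + 2.45*u - 2.8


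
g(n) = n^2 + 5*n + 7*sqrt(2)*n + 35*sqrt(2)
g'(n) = 2*n + 5 + 7*sqrt(2)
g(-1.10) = 34.32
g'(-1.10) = 12.70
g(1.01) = 65.57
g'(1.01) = 16.92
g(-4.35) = 3.61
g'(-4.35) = 6.20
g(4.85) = 145.28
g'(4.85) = 24.60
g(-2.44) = 19.10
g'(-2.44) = 10.02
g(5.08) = 150.99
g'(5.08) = 25.06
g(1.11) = 67.27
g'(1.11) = 17.12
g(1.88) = 81.04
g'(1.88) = 18.66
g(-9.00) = -3.60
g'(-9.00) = -3.10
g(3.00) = 103.20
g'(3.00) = 20.90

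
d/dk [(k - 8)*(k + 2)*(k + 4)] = 3*k^2 - 4*k - 40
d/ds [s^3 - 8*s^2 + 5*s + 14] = 3*s^2 - 16*s + 5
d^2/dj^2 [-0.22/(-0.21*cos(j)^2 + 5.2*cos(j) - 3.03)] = (-0.038808*(1 - cos(j)^2)^2 + 0.72072*cos(j)^3 - 5.40826*cos(j)^2 - 4.90776*cos(j) + 11.656436)/(0.21*cos(j)^2 - 5.2*cos(j) + 3.03)^3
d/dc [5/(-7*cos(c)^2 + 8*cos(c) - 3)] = 10*(4 - 7*cos(c))*sin(c)/(7*cos(c)^2 - 8*cos(c) + 3)^2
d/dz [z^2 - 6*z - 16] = 2*z - 6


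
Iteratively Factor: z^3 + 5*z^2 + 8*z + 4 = (z + 2)*(z^2 + 3*z + 2) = (z + 2)^2*(z + 1)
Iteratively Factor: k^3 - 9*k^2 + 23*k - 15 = (k - 1)*(k^2 - 8*k + 15) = (k - 3)*(k - 1)*(k - 5)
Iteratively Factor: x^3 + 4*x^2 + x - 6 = (x - 1)*(x^2 + 5*x + 6) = (x - 1)*(x + 2)*(x + 3)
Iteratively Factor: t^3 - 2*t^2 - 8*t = (t - 4)*(t^2 + 2*t) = (t - 4)*(t + 2)*(t)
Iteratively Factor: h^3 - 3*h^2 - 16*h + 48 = (h + 4)*(h^2 - 7*h + 12) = (h - 4)*(h + 4)*(h - 3)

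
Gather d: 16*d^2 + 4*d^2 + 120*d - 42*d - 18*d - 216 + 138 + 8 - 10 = 20*d^2 + 60*d - 80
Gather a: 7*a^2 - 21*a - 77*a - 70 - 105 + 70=7*a^2 - 98*a - 105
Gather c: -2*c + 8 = 8 - 2*c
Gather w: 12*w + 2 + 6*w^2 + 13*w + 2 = 6*w^2 + 25*w + 4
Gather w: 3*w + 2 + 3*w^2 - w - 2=3*w^2 + 2*w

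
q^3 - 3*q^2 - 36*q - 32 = (q - 8)*(q + 1)*(q + 4)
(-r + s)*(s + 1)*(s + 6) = -r*s^2 - 7*r*s - 6*r + s^3 + 7*s^2 + 6*s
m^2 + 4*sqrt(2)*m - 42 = (m - 3*sqrt(2))*(m + 7*sqrt(2))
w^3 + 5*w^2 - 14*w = w*(w - 2)*(w + 7)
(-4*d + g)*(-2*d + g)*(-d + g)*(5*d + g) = -40*d^4 + 62*d^3*g - 21*d^2*g^2 - 2*d*g^3 + g^4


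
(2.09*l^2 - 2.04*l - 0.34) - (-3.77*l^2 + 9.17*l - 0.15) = 5.86*l^2 - 11.21*l - 0.19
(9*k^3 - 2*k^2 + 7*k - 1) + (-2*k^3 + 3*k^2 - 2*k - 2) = 7*k^3 + k^2 + 5*k - 3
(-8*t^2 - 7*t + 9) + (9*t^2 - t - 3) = t^2 - 8*t + 6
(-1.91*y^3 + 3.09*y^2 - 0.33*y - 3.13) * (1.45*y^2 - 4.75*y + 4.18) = -2.7695*y^5 + 13.553*y^4 - 23.1398*y^3 + 9.9452*y^2 + 13.4881*y - 13.0834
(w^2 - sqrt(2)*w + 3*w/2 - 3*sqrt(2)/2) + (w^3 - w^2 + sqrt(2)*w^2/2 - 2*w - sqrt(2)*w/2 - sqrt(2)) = w^3 + sqrt(2)*w^2/2 - 3*sqrt(2)*w/2 - w/2 - 5*sqrt(2)/2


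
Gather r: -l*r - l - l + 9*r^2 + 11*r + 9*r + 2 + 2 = -2*l + 9*r^2 + r*(20 - l) + 4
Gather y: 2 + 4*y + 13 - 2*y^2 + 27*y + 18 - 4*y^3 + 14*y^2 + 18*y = -4*y^3 + 12*y^2 + 49*y + 33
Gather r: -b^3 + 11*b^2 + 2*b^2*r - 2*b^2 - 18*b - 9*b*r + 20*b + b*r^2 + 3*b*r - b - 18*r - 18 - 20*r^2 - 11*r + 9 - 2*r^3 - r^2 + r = -b^3 + 9*b^2 + b - 2*r^3 + r^2*(b - 21) + r*(2*b^2 - 6*b - 28) - 9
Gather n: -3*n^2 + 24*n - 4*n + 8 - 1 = -3*n^2 + 20*n + 7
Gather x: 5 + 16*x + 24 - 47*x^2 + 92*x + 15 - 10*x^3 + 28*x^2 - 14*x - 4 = -10*x^3 - 19*x^2 + 94*x + 40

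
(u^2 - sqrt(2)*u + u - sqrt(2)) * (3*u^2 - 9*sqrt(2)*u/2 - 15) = 3*u^4 - 15*sqrt(2)*u^3/2 + 3*u^3 - 15*sqrt(2)*u^2/2 - 6*u^2 - 6*u + 15*sqrt(2)*u + 15*sqrt(2)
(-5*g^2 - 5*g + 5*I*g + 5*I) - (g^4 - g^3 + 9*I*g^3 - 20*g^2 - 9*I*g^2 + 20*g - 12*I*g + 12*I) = -g^4 + g^3 - 9*I*g^3 + 15*g^2 + 9*I*g^2 - 25*g + 17*I*g - 7*I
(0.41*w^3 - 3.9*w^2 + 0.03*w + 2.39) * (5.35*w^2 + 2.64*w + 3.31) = 2.1935*w^5 - 19.7826*w^4 - 8.7784*w^3 - 0.0433000000000005*w^2 + 6.4089*w + 7.9109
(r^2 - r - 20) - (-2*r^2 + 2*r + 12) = 3*r^2 - 3*r - 32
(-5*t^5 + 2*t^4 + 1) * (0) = 0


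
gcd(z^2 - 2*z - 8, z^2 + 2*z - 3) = 1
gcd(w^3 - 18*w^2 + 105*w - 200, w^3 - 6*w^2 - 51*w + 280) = w^2 - 13*w + 40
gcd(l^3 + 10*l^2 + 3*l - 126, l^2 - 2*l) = 1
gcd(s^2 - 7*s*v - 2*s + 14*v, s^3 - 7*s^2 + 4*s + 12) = s - 2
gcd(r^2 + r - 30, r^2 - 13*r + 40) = r - 5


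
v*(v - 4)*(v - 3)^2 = v^4 - 10*v^3 + 33*v^2 - 36*v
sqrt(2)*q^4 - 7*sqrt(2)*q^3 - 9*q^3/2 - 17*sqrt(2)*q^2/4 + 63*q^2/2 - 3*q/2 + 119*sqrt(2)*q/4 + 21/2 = (q - 7)*(q - 3*sqrt(2))*(q + sqrt(2)/2)*(sqrt(2)*q + 1/2)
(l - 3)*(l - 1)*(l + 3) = l^3 - l^2 - 9*l + 9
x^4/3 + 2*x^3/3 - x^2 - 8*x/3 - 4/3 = (x/3 + 1/3)*(x - 2)*(x + 1)*(x + 2)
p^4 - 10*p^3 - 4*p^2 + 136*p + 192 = (p - 8)*(p - 6)*(p + 2)^2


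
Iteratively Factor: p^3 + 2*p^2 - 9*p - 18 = (p - 3)*(p^2 + 5*p + 6) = (p - 3)*(p + 3)*(p + 2)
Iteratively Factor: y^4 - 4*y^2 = (y)*(y^3 - 4*y) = y*(y - 2)*(y^2 + 2*y) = y^2*(y - 2)*(y + 2)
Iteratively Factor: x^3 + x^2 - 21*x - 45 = (x - 5)*(x^2 + 6*x + 9) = (x - 5)*(x + 3)*(x + 3)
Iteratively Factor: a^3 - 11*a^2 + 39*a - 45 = (a - 3)*(a^2 - 8*a + 15) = (a - 3)^2*(a - 5)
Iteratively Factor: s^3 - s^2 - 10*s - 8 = (s + 1)*(s^2 - 2*s - 8) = (s + 1)*(s + 2)*(s - 4)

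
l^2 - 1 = (l - 1)*(l + 1)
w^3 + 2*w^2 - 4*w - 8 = (w - 2)*(w + 2)^2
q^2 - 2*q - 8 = (q - 4)*(q + 2)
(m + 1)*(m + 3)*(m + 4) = m^3 + 8*m^2 + 19*m + 12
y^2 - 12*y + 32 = (y - 8)*(y - 4)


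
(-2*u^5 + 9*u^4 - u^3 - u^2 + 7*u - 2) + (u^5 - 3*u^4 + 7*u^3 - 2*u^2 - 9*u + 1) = -u^5 + 6*u^4 + 6*u^3 - 3*u^2 - 2*u - 1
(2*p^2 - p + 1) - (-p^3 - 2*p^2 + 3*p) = p^3 + 4*p^2 - 4*p + 1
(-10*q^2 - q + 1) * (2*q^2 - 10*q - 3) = -20*q^4 + 98*q^3 + 42*q^2 - 7*q - 3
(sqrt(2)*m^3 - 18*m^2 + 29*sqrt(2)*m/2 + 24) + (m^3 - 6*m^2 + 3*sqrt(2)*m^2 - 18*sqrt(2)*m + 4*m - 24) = m^3 + sqrt(2)*m^3 - 24*m^2 + 3*sqrt(2)*m^2 - 7*sqrt(2)*m/2 + 4*m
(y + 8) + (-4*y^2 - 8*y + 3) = -4*y^2 - 7*y + 11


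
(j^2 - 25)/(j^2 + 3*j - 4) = (j^2 - 25)/(j^2 + 3*j - 4)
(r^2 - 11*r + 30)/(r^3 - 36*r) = (r - 5)/(r*(r + 6))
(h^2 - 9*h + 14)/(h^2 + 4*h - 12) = (h - 7)/(h + 6)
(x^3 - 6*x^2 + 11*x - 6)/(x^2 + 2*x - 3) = (x^2 - 5*x + 6)/(x + 3)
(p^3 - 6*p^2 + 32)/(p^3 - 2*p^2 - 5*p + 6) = (p^2 - 8*p + 16)/(p^2 - 4*p + 3)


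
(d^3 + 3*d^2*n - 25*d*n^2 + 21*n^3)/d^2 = d + 3*n - 25*n^2/d + 21*n^3/d^2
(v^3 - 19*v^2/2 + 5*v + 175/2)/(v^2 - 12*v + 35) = v + 5/2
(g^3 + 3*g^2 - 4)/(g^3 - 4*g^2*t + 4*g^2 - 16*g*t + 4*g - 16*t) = (1 - g)/(-g + 4*t)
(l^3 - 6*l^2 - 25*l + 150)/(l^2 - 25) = l - 6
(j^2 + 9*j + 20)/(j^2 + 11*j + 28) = (j + 5)/(j + 7)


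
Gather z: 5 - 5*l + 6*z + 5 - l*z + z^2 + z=-5*l + z^2 + z*(7 - l) + 10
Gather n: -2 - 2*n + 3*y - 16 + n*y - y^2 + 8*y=n*(y - 2) - y^2 + 11*y - 18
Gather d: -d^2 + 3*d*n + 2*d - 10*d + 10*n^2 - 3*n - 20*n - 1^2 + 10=-d^2 + d*(3*n - 8) + 10*n^2 - 23*n + 9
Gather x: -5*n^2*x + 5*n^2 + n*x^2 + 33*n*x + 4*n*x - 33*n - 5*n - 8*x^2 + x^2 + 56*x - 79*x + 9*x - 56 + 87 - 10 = 5*n^2 - 38*n + x^2*(n - 7) + x*(-5*n^2 + 37*n - 14) + 21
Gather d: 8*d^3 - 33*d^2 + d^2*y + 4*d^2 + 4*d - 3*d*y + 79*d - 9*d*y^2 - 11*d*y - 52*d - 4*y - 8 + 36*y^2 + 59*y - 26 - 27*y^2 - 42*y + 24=8*d^3 + d^2*(y - 29) + d*(-9*y^2 - 14*y + 31) + 9*y^2 + 13*y - 10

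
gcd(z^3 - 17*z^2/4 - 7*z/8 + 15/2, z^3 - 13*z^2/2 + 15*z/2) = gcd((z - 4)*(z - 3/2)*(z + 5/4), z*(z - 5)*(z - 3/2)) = z - 3/2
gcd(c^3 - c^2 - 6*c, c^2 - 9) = c - 3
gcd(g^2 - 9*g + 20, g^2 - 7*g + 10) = g - 5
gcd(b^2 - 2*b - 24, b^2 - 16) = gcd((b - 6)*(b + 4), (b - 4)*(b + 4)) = b + 4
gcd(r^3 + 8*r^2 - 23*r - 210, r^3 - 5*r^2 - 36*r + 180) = r^2 + r - 30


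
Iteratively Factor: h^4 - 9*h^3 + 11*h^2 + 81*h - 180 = (h - 3)*(h^3 - 6*h^2 - 7*h + 60) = (h - 3)*(h + 3)*(h^2 - 9*h + 20) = (h - 5)*(h - 3)*(h + 3)*(h - 4)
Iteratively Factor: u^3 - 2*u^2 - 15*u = (u)*(u^2 - 2*u - 15) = u*(u - 5)*(u + 3)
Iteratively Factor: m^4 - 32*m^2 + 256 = (m - 4)*(m^3 + 4*m^2 - 16*m - 64) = (m - 4)^2*(m^2 + 8*m + 16) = (m - 4)^2*(m + 4)*(m + 4)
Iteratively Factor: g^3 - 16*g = (g)*(g^2 - 16) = g*(g + 4)*(g - 4)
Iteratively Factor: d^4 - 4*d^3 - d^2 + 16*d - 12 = (d - 3)*(d^3 - d^2 - 4*d + 4) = (d - 3)*(d - 1)*(d^2 - 4) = (d - 3)*(d - 1)*(d + 2)*(d - 2)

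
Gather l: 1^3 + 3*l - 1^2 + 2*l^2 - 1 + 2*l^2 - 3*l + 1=4*l^2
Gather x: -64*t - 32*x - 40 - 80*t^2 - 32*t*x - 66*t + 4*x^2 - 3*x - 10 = -80*t^2 - 130*t + 4*x^2 + x*(-32*t - 35) - 50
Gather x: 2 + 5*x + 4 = 5*x + 6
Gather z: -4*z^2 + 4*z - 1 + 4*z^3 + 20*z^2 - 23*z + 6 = 4*z^3 + 16*z^2 - 19*z + 5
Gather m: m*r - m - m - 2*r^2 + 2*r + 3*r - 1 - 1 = m*(r - 2) - 2*r^2 + 5*r - 2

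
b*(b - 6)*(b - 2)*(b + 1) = b^4 - 7*b^3 + 4*b^2 + 12*b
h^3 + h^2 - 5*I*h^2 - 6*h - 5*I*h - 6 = (h + 1)*(h - 3*I)*(h - 2*I)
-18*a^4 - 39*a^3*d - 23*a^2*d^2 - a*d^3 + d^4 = (-6*a + d)*(a + d)^2*(3*a + d)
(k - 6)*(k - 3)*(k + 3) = k^3 - 6*k^2 - 9*k + 54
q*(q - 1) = q^2 - q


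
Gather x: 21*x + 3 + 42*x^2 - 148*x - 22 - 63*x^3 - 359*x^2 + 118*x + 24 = -63*x^3 - 317*x^2 - 9*x + 5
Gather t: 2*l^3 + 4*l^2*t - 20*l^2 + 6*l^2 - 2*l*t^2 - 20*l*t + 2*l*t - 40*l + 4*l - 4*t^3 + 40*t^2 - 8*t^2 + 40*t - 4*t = 2*l^3 - 14*l^2 - 36*l - 4*t^3 + t^2*(32 - 2*l) + t*(4*l^2 - 18*l + 36)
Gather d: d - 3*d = -2*d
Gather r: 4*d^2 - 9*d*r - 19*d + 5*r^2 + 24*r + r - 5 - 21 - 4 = 4*d^2 - 19*d + 5*r^2 + r*(25 - 9*d) - 30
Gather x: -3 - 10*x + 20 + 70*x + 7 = 60*x + 24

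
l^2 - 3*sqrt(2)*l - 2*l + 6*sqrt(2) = (l - 2)*(l - 3*sqrt(2))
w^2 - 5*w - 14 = (w - 7)*(w + 2)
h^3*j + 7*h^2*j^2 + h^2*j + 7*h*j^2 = h*(h + 7*j)*(h*j + j)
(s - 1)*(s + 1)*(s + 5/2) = s^3 + 5*s^2/2 - s - 5/2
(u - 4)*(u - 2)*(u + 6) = u^3 - 28*u + 48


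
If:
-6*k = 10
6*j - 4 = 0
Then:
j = 2/3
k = -5/3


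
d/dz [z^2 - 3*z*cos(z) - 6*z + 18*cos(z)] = 3*z*sin(z) + 2*z - 18*sin(z) - 3*cos(z) - 6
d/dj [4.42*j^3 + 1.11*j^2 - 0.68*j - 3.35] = 13.26*j^2 + 2.22*j - 0.68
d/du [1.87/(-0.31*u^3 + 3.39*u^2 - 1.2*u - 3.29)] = (1.7391*u^2 - 12.6786*u + 2.244)/(0.31*u^3 - 3.39*u^2 + 1.2*u + 3.29)^2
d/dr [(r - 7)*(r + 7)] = 2*r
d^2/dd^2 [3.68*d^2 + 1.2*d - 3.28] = 7.36000000000000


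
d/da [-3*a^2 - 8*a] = -6*a - 8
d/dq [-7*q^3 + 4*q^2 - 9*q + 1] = -21*q^2 + 8*q - 9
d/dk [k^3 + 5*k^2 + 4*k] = 3*k^2 + 10*k + 4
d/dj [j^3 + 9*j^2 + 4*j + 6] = 3*j^2 + 18*j + 4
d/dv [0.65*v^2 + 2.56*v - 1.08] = 1.3*v + 2.56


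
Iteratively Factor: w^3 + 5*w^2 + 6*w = (w + 3)*(w^2 + 2*w) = w*(w + 3)*(w + 2)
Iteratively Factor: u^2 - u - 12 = (u + 3)*(u - 4)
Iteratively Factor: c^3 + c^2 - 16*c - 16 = (c + 1)*(c^2 - 16) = (c + 1)*(c + 4)*(c - 4)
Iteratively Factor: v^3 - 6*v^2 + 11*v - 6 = (v - 1)*(v^2 - 5*v + 6) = (v - 2)*(v - 1)*(v - 3)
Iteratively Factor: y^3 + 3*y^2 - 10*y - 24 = (y + 2)*(y^2 + y - 12) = (y + 2)*(y + 4)*(y - 3)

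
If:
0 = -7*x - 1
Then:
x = -1/7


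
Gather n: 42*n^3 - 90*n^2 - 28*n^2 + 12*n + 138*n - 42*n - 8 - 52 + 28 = 42*n^3 - 118*n^2 + 108*n - 32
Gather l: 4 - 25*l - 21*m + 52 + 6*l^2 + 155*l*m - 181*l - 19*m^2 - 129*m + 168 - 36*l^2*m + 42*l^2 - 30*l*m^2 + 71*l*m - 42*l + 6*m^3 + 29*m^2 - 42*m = l^2*(48 - 36*m) + l*(-30*m^2 + 226*m - 248) + 6*m^3 + 10*m^2 - 192*m + 224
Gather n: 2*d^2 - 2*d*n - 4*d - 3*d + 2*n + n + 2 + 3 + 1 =2*d^2 - 7*d + n*(3 - 2*d) + 6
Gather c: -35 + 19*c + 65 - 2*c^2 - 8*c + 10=-2*c^2 + 11*c + 40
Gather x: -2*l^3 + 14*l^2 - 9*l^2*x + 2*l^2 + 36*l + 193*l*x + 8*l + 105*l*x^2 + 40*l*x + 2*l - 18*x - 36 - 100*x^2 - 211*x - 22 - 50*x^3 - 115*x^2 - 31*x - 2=-2*l^3 + 16*l^2 + 46*l - 50*x^3 + x^2*(105*l - 215) + x*(-9*l^2 + 233*l - 260) - 60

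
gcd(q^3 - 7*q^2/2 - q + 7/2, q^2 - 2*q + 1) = q - 1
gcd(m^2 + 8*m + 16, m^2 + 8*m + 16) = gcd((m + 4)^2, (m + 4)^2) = m^2 + 8*m + 16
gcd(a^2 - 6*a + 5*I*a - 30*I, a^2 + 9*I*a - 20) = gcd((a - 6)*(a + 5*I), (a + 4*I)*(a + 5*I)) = a + 5*I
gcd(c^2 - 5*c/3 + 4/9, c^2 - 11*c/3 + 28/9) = c - 4/3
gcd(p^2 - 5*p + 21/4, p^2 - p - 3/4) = p - 3/2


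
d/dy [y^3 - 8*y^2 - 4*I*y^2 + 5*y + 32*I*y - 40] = 3*y^2 - 16*y - 8*I*y + 5 + 32*I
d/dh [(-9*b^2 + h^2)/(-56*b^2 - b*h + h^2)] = (-2*h*(56*b^2 + b*h - h^2) - (b - 2*h)*(9*b^2 - h^2))/(56*b^2 + b*h - h^2)^2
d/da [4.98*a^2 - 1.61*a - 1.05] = 9.96*a - 1.61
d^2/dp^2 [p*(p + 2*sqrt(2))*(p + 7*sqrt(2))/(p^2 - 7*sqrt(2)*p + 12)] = 96*(5*p^3 - 12*sqrt(2)*p^2 - 12*p + 76*sqrt(2))/(p^6 - 21*sqrt(2)*p^5 + 330*p^4 - 1190*sqrt(2)*p^3 + 3960*p^2 - 3024*sqrt(2)*p + 1728)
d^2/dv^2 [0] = 0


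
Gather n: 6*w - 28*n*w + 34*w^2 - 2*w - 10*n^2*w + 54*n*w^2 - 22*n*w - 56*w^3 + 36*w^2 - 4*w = -10*n^2*w + n*(54*w^2 - 50*w) - 56*w^3 + 70*w^2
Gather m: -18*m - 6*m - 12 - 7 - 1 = -24*m - 20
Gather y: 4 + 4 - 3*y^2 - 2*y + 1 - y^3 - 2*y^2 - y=-y^3 - 5*y^2 - 3*y + 9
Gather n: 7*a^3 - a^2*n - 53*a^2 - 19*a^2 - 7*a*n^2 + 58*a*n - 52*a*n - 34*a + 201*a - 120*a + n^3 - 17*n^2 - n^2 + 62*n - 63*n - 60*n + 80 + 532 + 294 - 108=7*a^3 - 72*a^2 + 47*a + n^3 + n^2*(-7*a - 18) + n*(-a^2 + 6*a - 61) + 798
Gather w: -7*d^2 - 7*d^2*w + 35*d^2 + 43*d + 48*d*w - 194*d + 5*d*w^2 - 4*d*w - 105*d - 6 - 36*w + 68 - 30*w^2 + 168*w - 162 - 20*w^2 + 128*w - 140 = 28*d^2 - 256*d + w^2*(5*d - 50) + w*(-7*d^2 + 44*d + 260) - 240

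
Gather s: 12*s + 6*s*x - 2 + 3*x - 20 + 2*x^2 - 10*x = s*(6*x + 12) + 2*x^2 - 7*x - 22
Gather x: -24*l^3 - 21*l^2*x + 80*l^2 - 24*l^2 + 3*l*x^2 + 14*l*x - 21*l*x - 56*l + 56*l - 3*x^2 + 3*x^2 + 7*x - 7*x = -24*l^3 + 56*l^2 + 3*l*x^2 + x*(-21*l^2 - 7*l)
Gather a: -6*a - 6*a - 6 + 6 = -12*a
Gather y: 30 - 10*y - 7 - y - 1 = 22 - 11*y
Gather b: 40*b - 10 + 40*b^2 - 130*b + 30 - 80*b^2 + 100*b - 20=-40*b^2 + 10*b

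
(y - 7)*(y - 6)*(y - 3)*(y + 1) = y^4 - 15*y^3 + 65*y^2 - 45*y - 126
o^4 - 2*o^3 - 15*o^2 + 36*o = o*(o - 3)^2*(o + 4)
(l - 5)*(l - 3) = l^2 - 8*l + 15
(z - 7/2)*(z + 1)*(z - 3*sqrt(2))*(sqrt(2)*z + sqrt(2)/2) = sqrt(2)*z^4 - 6*z^3 - 2*sqrt(2)*z^3 - 19*sqrt(2)*z^2/4 + 12*z^2 - 7*sqrt(2)*z/4 + 57*z/2 + 21/2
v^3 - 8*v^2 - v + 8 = (v - 8)*(v - 1)*(v + 1)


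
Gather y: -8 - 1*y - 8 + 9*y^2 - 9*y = 9*y^2 - 10*y - 16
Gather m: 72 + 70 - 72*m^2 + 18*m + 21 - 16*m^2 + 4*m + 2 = -88*m^2 + 22*m + 165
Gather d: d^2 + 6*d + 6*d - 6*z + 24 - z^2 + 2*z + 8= d^2 + 12*d - z^2 - 4*z + 32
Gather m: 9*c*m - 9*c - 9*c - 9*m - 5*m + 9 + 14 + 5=-18*c + m*(9*c - 14) + 28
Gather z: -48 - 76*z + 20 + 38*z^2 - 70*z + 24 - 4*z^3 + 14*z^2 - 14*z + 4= -4*z^3 + 52*z^2 - 160*z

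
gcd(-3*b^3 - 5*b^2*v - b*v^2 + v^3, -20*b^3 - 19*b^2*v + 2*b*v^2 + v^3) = b + v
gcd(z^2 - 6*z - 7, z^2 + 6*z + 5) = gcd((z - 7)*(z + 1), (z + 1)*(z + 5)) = z + 1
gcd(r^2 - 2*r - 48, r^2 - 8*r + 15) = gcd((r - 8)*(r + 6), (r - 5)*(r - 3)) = 1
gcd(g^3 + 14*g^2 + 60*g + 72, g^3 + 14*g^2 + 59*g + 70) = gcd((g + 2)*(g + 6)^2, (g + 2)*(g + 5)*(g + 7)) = g + 2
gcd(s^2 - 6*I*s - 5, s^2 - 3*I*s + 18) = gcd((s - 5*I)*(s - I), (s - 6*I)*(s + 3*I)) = 1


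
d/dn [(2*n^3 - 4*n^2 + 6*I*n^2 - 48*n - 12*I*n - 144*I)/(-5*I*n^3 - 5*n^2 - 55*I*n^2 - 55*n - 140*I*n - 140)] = (n^2*(8 + 26*I) - 44*n - 336 + 78*I)/(5*n^4 + n^3*(70 - 10*I) + n^2*(240 - 140*I) + n*(-70 - 490*I) - 245)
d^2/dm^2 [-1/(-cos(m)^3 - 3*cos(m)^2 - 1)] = 3*(3*(1 - cos(4*m))*(cos(m) + 2)^2 + (cos(m) + 8*cos(2*m) + 3*cos(3*m))*(cos(m)^3 + 3*cos(m)^2 + 1))/(4*(cos(m)^3 + 3*cos(m)^2 + 1)^3)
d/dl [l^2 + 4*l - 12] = 2*l + 4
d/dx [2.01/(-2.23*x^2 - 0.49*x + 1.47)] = (8.9646*x + 0.9849)/(2.23*x^2 + 0.49*x - 1.47)^2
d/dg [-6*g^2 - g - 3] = -12*g - 1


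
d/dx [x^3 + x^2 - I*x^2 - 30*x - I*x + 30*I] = 3*x^2 + 2*x*(1 - I) - 30 - I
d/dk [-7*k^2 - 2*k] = -14*k - 2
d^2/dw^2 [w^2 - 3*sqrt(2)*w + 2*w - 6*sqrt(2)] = 2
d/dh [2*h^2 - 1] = 4*h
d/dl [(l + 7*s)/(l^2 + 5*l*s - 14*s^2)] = -1/(l^2 - 4*l*s + 4*s^2)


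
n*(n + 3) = n^2 + 3*n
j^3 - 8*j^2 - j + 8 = (j - 8)*(j - 1)*(j + 1)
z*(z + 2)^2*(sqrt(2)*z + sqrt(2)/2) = sqrt(2)*z^4 + 9*sqrt(2)*z^3/2 + 6*sqrt(2)*z^2 + 2*sqrt(2)*z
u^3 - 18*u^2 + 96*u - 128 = (u - 8)^2*(u - 2)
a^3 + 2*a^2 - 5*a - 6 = (a - 2)*(a + 1)*(a + 3)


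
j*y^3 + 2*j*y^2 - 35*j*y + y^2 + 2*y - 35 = (y - 5)*(y + 7)*(j*y + 1)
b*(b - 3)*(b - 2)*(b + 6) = b^4 + b^3 - 24*b^2 + 36*b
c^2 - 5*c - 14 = (c - 7)*(c + 2)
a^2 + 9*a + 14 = (a + 2)*(a + 7)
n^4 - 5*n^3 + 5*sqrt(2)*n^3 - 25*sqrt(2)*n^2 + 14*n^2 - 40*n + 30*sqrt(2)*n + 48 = (n - 3)*(n - 2)*(n + sqrt(2))*(n + 4*sqrt(2))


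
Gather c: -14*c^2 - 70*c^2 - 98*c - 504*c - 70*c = -84*c^2 - 672*c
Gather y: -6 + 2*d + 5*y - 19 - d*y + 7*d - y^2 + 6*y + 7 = 9*d - y^2 + y*(11 - d) - 18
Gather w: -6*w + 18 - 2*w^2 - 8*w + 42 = -2*w^2 - 14*w + 60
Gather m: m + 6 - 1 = m + 5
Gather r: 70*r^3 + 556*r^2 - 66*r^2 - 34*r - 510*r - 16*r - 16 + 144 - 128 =70*r^3 + 490*r^2 - 560*r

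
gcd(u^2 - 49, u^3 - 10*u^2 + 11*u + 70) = u - 7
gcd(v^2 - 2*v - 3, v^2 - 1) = v + 1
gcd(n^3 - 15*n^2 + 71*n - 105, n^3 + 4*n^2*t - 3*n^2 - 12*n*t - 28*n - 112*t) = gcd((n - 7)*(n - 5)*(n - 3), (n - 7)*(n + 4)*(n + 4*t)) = n - 7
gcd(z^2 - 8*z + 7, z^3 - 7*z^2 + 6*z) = z - 1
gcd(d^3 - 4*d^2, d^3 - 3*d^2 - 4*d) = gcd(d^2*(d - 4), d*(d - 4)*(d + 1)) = d^2 - 4*d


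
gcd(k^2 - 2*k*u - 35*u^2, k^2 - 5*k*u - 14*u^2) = -k + 7*u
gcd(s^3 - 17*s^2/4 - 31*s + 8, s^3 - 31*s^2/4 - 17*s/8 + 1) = s^2 - 33*s/4 + 2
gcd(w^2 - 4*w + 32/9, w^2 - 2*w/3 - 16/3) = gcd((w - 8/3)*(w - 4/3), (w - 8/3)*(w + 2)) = w - 8/3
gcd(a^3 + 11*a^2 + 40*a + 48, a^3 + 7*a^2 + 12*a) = a^2 + 7*a + 12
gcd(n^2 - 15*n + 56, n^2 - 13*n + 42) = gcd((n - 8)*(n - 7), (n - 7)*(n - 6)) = n - 7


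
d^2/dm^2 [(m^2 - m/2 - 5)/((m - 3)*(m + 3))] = (-m^3 + 24*m^2 - 27*m + 72)/(m^6 - 27*m^4 + 243*m^2 - 729)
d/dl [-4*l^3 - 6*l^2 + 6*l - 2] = -12*l^2 - 12*l + 6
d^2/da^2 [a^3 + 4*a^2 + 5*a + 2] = 6*a + 8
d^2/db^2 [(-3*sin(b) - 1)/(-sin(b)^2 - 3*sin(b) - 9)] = (-3*sin(b)^5 + 5*sin(b)^4 + 159*sin(b)^3 + 114*sin(b)^2 - 360*sin(b) - 162)/(sin(b)^2 + 3*sin(b) + 9)^3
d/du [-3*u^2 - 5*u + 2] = -6*u - 5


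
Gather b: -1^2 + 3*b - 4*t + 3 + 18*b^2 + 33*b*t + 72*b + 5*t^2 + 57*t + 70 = 18*b^2 + b*(33*t + 75) + 5*t^2 + 53*t + 72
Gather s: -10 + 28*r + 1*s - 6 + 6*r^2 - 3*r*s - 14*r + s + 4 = 6*r^2 + 14*r + s*(2 - 3*r) - 12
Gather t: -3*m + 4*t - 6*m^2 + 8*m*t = -6*m^2 - 3*m + t*(8*m + 4)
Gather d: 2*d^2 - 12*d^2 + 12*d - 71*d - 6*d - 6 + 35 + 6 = -10*d^2 - 65*d + 35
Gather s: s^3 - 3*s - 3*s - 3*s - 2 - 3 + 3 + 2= s^3 - 9*s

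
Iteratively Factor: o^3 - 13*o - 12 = (o - 4)*(o^2 + 4*o + 3) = (o - 4)*(o + 3)*(o + 1)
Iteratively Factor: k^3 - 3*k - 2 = (k + 1)*(k^2 - k - 2) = (k + 1)^2*(k - 2)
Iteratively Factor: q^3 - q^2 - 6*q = (q)*(q^2 - q - 6) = q*(q - 3)*(q + 2)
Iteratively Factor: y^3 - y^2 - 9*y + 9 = (y - 1)*(y^2 - 9) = (y - 1)*(y + 3)*(y - 3)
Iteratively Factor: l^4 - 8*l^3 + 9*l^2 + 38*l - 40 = (l - 1)*(l^3 - 7*l^2 + 2*l + 40) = (l - 5)*(l - 1)*(l^2 - 2*l - 8) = (l - 5)*(l - 4)*(l - 1)*(l + 2)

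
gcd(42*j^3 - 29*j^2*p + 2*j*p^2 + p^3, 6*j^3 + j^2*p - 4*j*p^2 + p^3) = 6*j^2 - 5*j*p + p^2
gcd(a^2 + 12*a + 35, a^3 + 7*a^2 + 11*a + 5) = a + 5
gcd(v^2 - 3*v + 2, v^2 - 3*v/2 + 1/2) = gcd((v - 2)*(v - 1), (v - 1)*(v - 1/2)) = v - 1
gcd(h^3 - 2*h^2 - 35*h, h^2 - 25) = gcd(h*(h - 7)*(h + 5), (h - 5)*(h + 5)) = h + 5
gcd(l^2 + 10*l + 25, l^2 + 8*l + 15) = l + 5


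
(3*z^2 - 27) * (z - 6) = 3*z^3 - 18*z^2 - 27*z + 162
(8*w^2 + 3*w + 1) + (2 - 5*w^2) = 3*w^2 + 3*w + 3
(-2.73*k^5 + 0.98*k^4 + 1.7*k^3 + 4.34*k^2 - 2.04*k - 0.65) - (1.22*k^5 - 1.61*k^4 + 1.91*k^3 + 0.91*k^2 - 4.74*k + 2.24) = -3.95*k^5 + 2.59*k^4 - 0.21*k^3 + 3.43*k^2 + 2.7*k - 2.89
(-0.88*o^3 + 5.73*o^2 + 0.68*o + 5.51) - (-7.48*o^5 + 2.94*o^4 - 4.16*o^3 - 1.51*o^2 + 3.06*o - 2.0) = 7.48*o^5 - 2.94*o^4 + 3.28*o^3 + 7.24*o^2 - 2.38*o + 7.51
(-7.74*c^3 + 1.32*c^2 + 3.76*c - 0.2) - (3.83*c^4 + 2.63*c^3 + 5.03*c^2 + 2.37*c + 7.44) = -3.83*c^4 - 10.37*c^3 - 3.71*c^2 + 1.39*c - 7.64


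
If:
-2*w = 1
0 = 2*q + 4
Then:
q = -2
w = -1/2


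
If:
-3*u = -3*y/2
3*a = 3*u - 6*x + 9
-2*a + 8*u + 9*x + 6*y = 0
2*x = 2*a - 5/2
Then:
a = 485/268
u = -19/268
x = 75/134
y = -19/134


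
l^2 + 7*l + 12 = (l + 3)*(l + 4)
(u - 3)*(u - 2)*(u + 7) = u^3 + 2*u^2 - 29*u + 42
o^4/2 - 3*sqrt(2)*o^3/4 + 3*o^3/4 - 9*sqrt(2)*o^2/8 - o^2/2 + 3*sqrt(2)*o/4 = o*(o/2 + 1)*(o - 1/2)*(o - 3*sqrt(2)/2)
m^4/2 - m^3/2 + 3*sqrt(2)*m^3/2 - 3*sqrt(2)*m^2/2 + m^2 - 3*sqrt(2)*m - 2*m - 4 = (m/2 + 1/2)*(m - 2)*(m + sqrt(2))*(m + 2*sqrt(2))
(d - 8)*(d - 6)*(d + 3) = d^3 - 11*d^2 + 6*d + 144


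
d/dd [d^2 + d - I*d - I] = 2*d + 1 - I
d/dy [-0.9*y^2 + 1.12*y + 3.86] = 1.12 - 1.8*y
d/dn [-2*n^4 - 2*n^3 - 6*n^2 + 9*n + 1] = -8*n^3 - 6*n^2 - 12*n + 9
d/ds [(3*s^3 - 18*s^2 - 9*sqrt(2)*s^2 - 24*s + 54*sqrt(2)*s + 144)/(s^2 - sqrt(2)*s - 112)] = 3*(s^4 - 2*sqrt(2)*s^3 - 322*s^2 - 12*sqrt(2)*s^2 + 672*sqrt(2)*s + 1248*s - 1968*sqrt(2) + 896)/(s^4 - 2*sqrt(2)*s^3 - 222*s^2 + 224*sqrt(2)*s + 12544)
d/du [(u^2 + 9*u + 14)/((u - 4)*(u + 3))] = 2*(-5*u^2 - 26*u - 47)/(u^4 - 2*u^3 - 23*u^2 + 24*u + 144)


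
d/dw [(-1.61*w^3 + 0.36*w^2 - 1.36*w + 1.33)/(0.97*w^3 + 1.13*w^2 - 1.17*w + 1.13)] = (-2.1685*w^4 + 6.4058*w^3 - 8.2126*w^2 - 2.1922*w + 0.0193000000000001)/(0.9409*w^6 + 2.1922*w^5 - 0.9929*w^4 - 0.452*w^3 + 3.9227*w^2 - 2.6442*w + 1.2769)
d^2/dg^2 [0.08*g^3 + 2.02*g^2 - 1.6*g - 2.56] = 0.48*g + 4.04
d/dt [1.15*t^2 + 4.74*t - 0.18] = 2.3*t + 4.74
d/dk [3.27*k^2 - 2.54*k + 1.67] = 6.54*k - 2.54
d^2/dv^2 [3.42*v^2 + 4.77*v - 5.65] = 6.84000000000000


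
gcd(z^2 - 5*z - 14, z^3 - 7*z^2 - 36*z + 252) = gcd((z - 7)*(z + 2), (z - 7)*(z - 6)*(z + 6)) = z - 7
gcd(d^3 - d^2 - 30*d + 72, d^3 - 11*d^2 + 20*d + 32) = d - 4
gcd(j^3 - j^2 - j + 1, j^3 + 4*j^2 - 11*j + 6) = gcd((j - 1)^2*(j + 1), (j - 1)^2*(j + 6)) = j^2 - 2*j + 1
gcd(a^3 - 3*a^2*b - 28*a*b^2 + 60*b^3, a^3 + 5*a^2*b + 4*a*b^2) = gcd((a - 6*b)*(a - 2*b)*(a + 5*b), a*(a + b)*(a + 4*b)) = 1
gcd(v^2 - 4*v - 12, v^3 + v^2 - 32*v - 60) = v^2 - 4*v - 12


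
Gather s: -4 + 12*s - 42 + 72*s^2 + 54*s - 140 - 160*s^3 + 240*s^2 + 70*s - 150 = -160*s^3 + 312*s^2 + 136*s - 336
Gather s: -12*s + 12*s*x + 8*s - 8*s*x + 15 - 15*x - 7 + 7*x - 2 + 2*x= s*(4*x - 4) - 6*x + 6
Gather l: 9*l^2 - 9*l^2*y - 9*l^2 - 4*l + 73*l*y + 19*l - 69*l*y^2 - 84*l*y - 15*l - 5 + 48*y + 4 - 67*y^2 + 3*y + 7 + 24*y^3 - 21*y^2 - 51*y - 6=-9*l^2*y + l*(-69*y^2 - 11*y) + 24*y^3 - 88*y^2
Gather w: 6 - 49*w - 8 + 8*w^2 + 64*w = 8*w^2 + 15*w - 2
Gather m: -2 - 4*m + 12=10 - 4*m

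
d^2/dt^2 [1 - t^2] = -2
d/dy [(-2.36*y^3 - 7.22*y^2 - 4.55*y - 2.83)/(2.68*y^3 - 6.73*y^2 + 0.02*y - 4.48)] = (35.2324*y^4 + 24.2936*y^3 + 23.7057*y^2 + 26.5994*y + 20.4406)/(7.1824*y^6 - 36.0728*y^5 + 45.4001*y^4 - 24.282*y^3 + 60.3012*y^2 - 0.1792*y + 20.0704)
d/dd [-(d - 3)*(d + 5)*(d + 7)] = -3*d^2 - 18*d + 1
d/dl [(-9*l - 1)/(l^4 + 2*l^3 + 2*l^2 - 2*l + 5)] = (27*l^4 + 40*l^3 + 24*l^2 + 4*l - 47)/(l^8 + 4*l^7 + 8*l^6 + 4*l^5 + 6*l^4 + 12*l^3 + 24*l^2 - 20*l + 25)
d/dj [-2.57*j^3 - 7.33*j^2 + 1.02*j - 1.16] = -7.71*j^2 - 14.66*j + 1.02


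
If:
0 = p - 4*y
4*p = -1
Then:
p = -1/4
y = -1/16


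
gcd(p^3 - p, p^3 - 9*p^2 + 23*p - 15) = p - 1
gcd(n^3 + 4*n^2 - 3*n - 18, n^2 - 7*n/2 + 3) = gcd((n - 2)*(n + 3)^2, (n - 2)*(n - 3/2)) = n - 2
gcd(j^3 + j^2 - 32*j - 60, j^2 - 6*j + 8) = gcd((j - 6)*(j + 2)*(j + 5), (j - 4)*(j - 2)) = 1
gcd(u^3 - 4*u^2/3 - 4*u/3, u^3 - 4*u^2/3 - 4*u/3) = u^3 - 4*u^2/3 - 4*u/3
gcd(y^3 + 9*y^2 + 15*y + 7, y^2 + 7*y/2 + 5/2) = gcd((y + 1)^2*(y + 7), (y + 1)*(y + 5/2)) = y + 1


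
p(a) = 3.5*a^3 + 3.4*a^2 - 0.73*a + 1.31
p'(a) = 10.5*a^2 + 6.8*a - 0.73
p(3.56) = 199.71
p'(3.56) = 156.55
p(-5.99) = -624.55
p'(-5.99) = 335.28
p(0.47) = 2.08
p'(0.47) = 4.79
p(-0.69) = 2.28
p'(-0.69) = -0.42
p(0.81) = 4.81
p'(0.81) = 11.67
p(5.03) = 529.08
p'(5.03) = 299.13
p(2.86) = 108.91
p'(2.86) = 104.60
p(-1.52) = -2.02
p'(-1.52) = 13.19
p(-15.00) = -11035.24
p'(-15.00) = 2259.77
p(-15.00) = -11035.24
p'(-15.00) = 2259.77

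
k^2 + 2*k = k*(k + 2)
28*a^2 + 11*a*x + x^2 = (4*a + x)*(7*a + x)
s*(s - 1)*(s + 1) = s^3 - s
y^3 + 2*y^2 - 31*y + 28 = (y - 4)*(y - 1)*(y + 7)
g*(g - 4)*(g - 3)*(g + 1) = g^4 - 6*g^3 + 5*g^2 + 12*g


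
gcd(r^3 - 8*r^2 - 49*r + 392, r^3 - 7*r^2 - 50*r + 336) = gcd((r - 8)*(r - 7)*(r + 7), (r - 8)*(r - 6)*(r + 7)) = r^2 - r - 56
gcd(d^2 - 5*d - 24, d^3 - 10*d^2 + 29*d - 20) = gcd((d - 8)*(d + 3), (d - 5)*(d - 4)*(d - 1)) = 1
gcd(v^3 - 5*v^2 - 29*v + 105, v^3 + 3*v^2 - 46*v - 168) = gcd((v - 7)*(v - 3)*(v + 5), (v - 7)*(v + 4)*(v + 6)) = v - 7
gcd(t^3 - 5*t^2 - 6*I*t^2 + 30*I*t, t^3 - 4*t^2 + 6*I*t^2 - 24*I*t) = t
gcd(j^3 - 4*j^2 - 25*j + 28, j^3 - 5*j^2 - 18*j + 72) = j + 4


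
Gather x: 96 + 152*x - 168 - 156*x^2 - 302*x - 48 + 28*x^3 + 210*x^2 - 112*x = 28*x^3 + 54*x^2 - 262*x - 120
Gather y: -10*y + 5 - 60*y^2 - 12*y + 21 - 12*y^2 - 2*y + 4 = -72*y^2 - 24*y + 30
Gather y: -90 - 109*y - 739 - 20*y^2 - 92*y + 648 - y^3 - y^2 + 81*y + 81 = -y^3 - 21*y^2 - 120*y - 100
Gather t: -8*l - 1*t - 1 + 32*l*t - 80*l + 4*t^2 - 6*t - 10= -88*l + 4*t^2 + t*(32*l - 7) - 11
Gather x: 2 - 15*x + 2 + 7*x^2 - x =7*x^2 - 16*x + 4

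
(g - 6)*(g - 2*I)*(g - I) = g^3 - 6*g^2 - 3*I*g^2 - 2*g + 18*I*g + 12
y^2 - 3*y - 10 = (y - 5)*(y + 2)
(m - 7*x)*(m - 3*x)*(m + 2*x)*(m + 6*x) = m^4 - 2*m^3*x - 47*m^2*x^2 + 48*m*x^3 + 252*x^4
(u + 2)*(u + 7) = u^2 + 9*u + 14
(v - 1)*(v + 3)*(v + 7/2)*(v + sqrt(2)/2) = v^4 + sqrt(2)*v^3/2 + 11*v^3/2 + 11*sqrt(2)*v^2/4 + 4*v^2 - 21*v/2 + 2*sqrt(2)*v - 21*sqrt(2)/4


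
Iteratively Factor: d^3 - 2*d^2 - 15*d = (d - 5)*(d^2 + 3*d) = (d - 5)*(d + 3)*(d)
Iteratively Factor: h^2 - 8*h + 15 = (h - 3)*(h - 5)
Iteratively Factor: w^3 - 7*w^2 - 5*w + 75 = (w - 5)*(w^2 - 2*w - 15) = (w - 5)*(w + 3)*(w - 5)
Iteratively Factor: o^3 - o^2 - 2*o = (o - 2)*(o^2 + o) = o*(o - 2)*(o + 1)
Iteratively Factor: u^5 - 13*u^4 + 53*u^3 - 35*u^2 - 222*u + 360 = (u + 2)*(u^4 - 15*u^3 + 83*u^2 - 201*u + 180) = (u - 3)*(u + 2)*(u^3 - 12*u^2 + 47*u - 60) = (u - 4)*(u - 3)*(u + 2)*(u^2 - 8*u + 15) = (u - 4)*(u - 3)^2*(u + 2)*(u - 5)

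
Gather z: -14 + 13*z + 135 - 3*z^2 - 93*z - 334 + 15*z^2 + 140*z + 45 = 12*z^2 + 60*z - 168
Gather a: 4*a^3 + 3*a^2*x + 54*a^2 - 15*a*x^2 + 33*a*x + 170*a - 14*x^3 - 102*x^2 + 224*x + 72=4*a^3 + a^2*(3*x + 54) + a*(-15*x^2 + 33*x + 170) - 14*x^3 - 102*x^2 + 224*x + 72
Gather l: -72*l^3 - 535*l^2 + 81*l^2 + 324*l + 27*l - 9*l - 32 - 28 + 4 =-72*l^3 - 454*l^2 + 342*l - 56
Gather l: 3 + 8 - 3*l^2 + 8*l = -3*l^2 + 8*l + 11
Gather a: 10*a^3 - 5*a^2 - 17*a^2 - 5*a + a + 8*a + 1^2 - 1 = 10*a^3 - 22*a^2 + 4*a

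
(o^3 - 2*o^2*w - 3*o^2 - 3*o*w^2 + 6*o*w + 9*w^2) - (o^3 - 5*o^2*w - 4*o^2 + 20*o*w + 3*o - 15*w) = 3*o^2*w + o^2 - 3*o*w^2 - 14*o*w - 3*o + 9*w^2 + 15*w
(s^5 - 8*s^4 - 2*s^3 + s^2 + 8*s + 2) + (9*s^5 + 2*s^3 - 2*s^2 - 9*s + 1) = 10*s^5 - 8*s^4 - s^2 - s + 3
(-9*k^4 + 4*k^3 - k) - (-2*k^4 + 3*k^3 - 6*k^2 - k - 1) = -7*k^4 + k^3 + 6*k^2 + 1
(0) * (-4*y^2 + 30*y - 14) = 0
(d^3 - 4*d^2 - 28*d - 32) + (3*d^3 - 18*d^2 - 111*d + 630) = 4*d^3 - 22*d^2 - 139*d + 598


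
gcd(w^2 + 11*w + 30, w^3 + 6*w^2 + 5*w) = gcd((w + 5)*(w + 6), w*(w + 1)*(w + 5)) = w + 5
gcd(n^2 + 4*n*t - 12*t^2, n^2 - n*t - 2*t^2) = -n + 2*t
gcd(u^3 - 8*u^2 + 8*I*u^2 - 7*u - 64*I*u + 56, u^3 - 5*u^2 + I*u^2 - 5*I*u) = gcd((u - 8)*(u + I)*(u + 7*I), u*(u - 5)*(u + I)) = u + I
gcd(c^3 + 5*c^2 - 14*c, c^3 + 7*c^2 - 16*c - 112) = c + 7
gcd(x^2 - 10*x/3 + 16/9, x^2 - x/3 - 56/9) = x - 8/3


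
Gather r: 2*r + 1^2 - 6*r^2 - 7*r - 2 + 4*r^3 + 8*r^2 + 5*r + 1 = 4*r^3 + 2*r^2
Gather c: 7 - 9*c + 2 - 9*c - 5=4 - 18*c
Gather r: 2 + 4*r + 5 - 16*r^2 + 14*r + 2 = -16*r^2 + 18*r + 9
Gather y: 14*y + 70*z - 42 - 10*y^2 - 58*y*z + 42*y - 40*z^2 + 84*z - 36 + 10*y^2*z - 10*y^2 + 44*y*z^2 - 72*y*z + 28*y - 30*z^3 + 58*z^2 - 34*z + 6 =y^2*(10*z - 20) + y*(44*z^2 - 130*z + 84) - 30*z^3 + 18*z^2 + 120*z - 72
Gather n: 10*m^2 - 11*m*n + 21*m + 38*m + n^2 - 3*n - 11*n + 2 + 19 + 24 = 10*m^2 + 59*m + n^2 + n*(-11*m - 14) + 45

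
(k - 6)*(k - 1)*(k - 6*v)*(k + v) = k^4 - 5*k^3*v - 7*k^3 - 6*k^2*v^2 + 35*k^2*v + 6*k^2 + 42*k*v^2 - 30*k*v - 36*v^2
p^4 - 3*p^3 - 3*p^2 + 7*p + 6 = (p - 3)*(p - 2)*(p + 1)^2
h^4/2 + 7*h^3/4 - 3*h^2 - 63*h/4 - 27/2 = (h/2 + 1)*(h - 3)*(h + 3/2)*(h + 3)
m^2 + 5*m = m*(m + 5)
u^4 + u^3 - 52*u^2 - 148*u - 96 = (u - 8)*(u + 1)*(u + 2)*(u + 6)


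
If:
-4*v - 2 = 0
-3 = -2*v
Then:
No Solution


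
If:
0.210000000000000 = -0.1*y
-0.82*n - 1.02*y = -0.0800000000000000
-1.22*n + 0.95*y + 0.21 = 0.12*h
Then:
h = -42.42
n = 2.71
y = -2.10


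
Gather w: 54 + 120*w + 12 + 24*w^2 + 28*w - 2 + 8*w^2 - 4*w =32*w^2 + 144*w + 64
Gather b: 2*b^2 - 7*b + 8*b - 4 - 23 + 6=2*b^2 + b - 21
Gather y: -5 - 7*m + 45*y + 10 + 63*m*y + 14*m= 7*m + y*(63*m + 45) + 5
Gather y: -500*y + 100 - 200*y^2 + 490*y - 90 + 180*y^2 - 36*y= -20*y^2 - 46*y + 10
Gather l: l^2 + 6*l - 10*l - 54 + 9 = l^2 - 4*l - 45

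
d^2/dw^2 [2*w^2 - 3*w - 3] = 4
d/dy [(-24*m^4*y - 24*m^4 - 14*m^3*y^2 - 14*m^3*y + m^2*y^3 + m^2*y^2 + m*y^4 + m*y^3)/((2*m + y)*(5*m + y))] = m*(-60*m^3 - 10*m^2*y + 7*m^2 + 14*m*y^2 + 10*m*y + 2*y^3 + y^2)/(25*m^2 + 10*m*y + y^2)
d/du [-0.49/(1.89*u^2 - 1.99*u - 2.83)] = (1.8522*u - 0.9751)/(-1.89*u^2 + 1.99*u + 2.83)^2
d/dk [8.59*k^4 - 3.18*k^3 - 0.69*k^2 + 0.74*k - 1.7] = 34.36*k^3 - 9.54*k^2 - 1.38*k + 0.74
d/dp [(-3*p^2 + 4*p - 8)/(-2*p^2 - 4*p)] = (5*p^2 - 8*p - 8)/(p^2*(p^2 + 4*p + 4))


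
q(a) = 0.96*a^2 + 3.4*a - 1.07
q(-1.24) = -3.81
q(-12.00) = 96.37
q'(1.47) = 6.22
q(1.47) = 6.00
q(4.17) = 29.80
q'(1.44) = 6.16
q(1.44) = 5.82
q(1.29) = 4.91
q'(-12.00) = -19.64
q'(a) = 1.92*a + 3.4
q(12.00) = 177.97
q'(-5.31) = -6.80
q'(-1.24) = 1.02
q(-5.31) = 7.94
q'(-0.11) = 3.19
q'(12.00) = 26.44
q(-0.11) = -1.43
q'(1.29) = 5.88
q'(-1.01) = 1.46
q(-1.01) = -3.52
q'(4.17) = 11.41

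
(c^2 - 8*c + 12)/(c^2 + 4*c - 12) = (c - 6)/(c + 6)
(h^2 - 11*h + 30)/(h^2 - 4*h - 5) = (h - 6)/(h + 1)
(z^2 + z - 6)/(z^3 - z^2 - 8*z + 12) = 1/(z - 2)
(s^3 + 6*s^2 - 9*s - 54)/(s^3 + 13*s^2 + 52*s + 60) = (s^2 - 9)/(s^2 + 7*s + 10)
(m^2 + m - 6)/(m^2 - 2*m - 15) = (m - 2)/(m - 5)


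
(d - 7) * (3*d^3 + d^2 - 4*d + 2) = 3*d^4 - 20*d^3 - 11*d^2 + 30*d - 14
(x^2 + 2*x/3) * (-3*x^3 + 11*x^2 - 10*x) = -3*x^5 + 9*x^4 - 8*x^3/3 - 20*x^2/3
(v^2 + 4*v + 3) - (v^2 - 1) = 4*v + 4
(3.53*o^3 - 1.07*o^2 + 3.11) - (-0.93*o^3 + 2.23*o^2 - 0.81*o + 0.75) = 4.46*o^3 - 3.3*o^2 + 0.81*o + 2.36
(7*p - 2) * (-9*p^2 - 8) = -63*p^3 + 18*p^2 - 56*p + 16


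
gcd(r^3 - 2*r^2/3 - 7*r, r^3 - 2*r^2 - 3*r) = r^2 - 3*r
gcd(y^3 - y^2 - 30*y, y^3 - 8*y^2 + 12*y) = y^2 - 6*y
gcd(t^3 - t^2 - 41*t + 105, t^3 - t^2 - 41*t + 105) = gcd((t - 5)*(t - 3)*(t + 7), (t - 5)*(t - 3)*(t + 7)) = t^3 - t^2 - 41*t + 105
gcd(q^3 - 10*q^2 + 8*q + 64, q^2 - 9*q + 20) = q - 4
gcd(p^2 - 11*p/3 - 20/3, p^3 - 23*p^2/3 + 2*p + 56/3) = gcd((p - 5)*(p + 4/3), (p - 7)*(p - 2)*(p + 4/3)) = p + 4/3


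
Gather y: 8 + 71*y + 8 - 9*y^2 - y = -9*y^2 + 70*y + 16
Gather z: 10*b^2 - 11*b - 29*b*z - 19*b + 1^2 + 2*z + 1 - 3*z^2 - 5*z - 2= 10*b^2 - 30*b - 3*z^2 + z*(-29*b - 3)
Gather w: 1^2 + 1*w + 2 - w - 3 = 0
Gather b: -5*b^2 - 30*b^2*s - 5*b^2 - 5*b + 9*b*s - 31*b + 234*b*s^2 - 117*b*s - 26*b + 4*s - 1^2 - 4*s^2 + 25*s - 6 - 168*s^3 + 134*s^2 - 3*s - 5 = b^2*(-30*s - 10) + b*(234*s^2 - 108*s - 62) - 168*s^3 + 130*s^2 + 26*s - 12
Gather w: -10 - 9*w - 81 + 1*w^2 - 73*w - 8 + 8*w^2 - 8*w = 9*w^2 - 90*w - 99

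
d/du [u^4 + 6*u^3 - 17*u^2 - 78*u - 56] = 4*u^3 + 18*u^2 - 34*u - 78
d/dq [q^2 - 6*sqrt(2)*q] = 2*q - 6*sqrt(2)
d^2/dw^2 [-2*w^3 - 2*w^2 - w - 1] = -12*w - 4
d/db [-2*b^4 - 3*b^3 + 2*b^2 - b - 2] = -8*b^3 - 9*b^2 + 4*b - 1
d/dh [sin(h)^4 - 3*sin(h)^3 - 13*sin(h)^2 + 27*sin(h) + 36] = (4*sin(h)^3 - 9*sin(h)^2 - 26*sin(h) + 27)*cos(h)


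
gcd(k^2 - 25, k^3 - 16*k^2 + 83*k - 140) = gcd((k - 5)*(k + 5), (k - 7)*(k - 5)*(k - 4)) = k - 5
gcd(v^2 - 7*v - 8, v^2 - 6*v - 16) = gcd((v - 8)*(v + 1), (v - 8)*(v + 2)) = v - 8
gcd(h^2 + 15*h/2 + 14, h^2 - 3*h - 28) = h + 4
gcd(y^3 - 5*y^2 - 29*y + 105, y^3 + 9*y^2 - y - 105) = y^2 + 2*y - 15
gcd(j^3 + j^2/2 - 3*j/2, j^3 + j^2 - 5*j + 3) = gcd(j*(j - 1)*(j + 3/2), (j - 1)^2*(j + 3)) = j - 1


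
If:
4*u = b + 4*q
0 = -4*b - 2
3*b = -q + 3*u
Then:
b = -1/2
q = -9/16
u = -11/16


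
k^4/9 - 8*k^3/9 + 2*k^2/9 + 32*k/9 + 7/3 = (k/3 + 1/3)^2*(k - 7)*(k - 3)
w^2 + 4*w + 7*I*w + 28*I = (w + 4)*(w + 7*I)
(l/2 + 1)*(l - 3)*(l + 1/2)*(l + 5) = l^4/2 + 9*l^3/4 - 9*l^2/2 - 71*l/4 - 15/2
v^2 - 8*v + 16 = (v - 4)^2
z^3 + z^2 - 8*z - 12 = (z - 3)*(z + 2)^2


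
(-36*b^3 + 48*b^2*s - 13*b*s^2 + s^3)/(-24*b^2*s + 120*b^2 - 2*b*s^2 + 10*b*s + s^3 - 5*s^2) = (6*b^2 - 7*b*s + s^2)/(4*b*s - 20*b + s^2 - 5*s)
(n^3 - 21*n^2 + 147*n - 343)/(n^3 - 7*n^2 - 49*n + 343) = (n - 7)/(n + 7)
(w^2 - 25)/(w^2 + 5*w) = (w - 5)/w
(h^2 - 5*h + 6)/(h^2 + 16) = (h^2 - 5*h + 6)/(h^2 + 16)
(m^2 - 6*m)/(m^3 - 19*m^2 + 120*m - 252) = m/(m^2 - 13*m + 42)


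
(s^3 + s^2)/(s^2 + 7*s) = s*(s + 1)/(s + 7)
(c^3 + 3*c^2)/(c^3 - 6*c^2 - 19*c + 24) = c^2/(c^2 - 9*c + 8)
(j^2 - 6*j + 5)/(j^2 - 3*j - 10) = (j - 1)/(j + 2)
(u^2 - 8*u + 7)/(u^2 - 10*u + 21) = (u - 1)/(u - 3)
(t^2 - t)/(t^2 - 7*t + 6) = t/(t - 6)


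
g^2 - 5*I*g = g*(g - 5*I)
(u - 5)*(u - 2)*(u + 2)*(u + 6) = u^4 + u^3 - 34*u^2 - 4*u + 120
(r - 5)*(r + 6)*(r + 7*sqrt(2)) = r^3 + r^2 + 7*sqrt(2)*r^2 - 30*r + 7*sqrt(2)*r - 210*sqrt(2)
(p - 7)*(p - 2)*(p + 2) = p^3 - 7*p^2 - 4*p + 28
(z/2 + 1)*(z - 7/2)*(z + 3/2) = z^3/2 - 37*z/8 - 21/4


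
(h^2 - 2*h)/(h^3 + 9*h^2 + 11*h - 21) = h*(h - 2)/(h^3 + 9*h^2 + 11*h - 21)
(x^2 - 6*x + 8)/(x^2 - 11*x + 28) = (x - 2)/(x - 7)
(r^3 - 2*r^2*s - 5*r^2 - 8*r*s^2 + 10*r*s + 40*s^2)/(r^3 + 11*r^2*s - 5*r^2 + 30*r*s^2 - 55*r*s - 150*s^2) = (r^2 - 2*r*s - 8*s^2)/(r^2 + 11*r*s + 30*s^2)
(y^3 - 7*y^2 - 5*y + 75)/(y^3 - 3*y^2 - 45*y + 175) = (y + 3)/(y + 7)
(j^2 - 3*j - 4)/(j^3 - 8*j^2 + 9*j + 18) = (j - 4)/(j^2 - 9*j + 18)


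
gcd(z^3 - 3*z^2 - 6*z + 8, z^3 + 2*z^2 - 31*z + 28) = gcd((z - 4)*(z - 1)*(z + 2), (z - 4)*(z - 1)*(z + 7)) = z^2 - 5*z + 4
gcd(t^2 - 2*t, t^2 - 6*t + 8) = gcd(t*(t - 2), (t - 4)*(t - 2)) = t - 2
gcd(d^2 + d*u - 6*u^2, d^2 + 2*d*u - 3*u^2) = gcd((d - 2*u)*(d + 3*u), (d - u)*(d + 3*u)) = d + 3*u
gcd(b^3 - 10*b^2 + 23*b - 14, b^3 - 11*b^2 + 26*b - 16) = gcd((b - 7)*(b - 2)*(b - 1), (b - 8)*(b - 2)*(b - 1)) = b^2 - 3*b + 2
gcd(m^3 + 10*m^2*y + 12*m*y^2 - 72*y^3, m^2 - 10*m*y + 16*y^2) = -m + 2*y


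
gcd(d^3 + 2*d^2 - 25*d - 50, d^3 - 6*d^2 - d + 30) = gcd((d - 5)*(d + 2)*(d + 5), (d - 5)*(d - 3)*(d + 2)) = d^2 - 3*d - 10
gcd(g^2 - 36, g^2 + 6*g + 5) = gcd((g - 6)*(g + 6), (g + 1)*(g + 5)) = 1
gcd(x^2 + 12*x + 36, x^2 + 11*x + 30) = x + 6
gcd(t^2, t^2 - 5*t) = t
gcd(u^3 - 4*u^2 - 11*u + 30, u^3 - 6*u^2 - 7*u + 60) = u^2 - 2*u - 15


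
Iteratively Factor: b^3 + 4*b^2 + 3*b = (b + 3)*(b^2 + b) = (b + 1)*(b + 3)*(b)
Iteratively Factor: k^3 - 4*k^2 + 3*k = (k - 1)*(k^2 - 3*k) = (k - 3)*(k - 1)*(k)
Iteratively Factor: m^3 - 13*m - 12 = (m - 4)*(m^2 + 4*m + 3) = (m - 4)*(m + 1)*(m + 3)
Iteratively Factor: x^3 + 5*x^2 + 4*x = (x + 4)*(x^2 + x) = x*(x + 4)*(x + 1)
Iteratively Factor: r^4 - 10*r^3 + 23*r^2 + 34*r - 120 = (r + 2)*(r^3 - 12*r^2 + 47*r - 60) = (r - 3)*(r + 2)*(r^2 - 9*r + 20) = (r - 5)*(r - 3)*(r + 2)*(r - 4)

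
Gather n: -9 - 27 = -36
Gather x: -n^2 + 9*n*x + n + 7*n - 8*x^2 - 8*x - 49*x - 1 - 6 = -n^2 + 8*n - 8*x^2 + x*(9*n - 57) - 7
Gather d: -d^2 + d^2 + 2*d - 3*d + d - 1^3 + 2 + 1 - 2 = 0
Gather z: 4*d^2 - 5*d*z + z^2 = 4*d^2 - 5*d*z + z^2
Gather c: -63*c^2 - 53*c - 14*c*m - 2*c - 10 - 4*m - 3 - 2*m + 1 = -63*c^2 + c*(-14*m - 55) - 6*m - 12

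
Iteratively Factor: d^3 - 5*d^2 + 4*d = (d - 1)*(d^2 - 4*d) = d*(d - 1)*(d - 4)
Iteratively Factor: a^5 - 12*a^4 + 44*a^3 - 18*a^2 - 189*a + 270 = (a - 5)*(a^4 - 7*a^3 + 9*a^2 + 27*a - 54) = (a - 5)*(a + 2)*(a^3 - 9*a^2 + 27*a - 27) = (a - 5)*(a - 3)*(a + 2)*(a^2 - 6*a + 9) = (a - 5)*(a - 3)^2*(a + 2)*(a - 3)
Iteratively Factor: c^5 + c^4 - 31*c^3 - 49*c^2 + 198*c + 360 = (c - 3)*(c^4 + 4*c^3 - 19*c^2 - 106*c - 120) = (c - 5)*(c - 3)*(c^3 + 9*c^2 + 26*c + 24) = (c - 5)*(c - 3)*(c + 3)*(c^2 + 6*c + 8) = (c - 5)*(c - 3)*(c + 2)*(c + 3)*(c + 4)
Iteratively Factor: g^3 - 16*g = (g + 4)*(g^2 - 4*g) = g*(g + 4)*(g - 4)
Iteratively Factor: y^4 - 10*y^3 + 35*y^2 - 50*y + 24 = (y - 1)*(y^3 - 9*y^2 + 26*y - 24) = (y - 4)*(y - 1)*(y^2 - 5*y + 6) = (y - 4)*(y - 2)*(y - 1)*(y - 3)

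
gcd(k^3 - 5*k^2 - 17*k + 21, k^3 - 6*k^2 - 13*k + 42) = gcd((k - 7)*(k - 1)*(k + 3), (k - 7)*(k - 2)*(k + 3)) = k^2 - 4*k - 21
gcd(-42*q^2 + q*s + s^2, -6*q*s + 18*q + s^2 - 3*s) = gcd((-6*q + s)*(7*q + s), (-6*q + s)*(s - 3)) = 6*q - s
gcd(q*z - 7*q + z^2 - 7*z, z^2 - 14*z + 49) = z - 7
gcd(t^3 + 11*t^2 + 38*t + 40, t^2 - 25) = t + 5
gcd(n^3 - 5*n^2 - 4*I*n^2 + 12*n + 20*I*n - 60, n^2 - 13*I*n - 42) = n - 6*I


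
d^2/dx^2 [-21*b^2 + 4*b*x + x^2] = 2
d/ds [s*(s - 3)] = 2*s - 3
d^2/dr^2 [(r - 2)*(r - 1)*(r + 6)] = 6*r + 6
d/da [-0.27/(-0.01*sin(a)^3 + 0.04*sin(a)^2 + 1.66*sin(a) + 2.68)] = (-0.0081*sin(a)^2 + 0.0216*sin(a) + 0.4482)*cos(a)/(-0.01*sin(a)^3 + 0.04*sin(a)^2 + 1.66*sin(a) + 2.68)^2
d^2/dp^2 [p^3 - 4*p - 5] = 6*p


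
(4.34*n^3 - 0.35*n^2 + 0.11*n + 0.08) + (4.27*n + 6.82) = 4.34*n^3 - 0.35*n^2 + 4.38*n + 6.9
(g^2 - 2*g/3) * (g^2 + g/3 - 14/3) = g^4 - g^3/3 - 44*g^2/9 + 28*g/9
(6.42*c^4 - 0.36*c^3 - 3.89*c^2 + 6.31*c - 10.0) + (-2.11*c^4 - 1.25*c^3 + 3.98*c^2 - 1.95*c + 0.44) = 4.31*c^4 - 1.61*c^3 + 0.0899999999999999*c^2 + 4.36*c - 9.56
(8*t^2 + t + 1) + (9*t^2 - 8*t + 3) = 17*t^2 - 7*t + 4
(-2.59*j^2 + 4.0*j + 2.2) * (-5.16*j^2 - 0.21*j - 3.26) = 13.3644*j^4 - 20.0961*j^3 - 3.7486*j^2 - 13.502*j - 7.172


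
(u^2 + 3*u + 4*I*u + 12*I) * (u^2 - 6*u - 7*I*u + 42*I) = u^4 - 3*u^3 - 3*I*u^3 + 10*u^2 + 9*I*u^2 - 84*u + 54*I*u - 504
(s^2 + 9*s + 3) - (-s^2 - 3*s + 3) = 2*s^2 + 12*s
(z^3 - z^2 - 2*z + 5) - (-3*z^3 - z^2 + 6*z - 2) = 4*z^3 - 8*z + 7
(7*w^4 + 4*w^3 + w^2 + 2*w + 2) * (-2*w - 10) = -14*w^5 - 78*w^4 - 42*w^3 - 14*w^2 - 24*w - 20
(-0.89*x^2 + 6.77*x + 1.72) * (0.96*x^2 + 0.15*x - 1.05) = -0.8544*x^4 + 6.3657*x^3 + 3.6012*x^2 - 6.8505*x - 1.806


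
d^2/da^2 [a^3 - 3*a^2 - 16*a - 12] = 6*a - 6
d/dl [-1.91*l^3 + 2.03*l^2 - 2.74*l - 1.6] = -5.73*l^2 + 4.06*l - 2.74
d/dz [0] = 0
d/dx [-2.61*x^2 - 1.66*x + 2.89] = -5.22*x - 1.66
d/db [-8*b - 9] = -8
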